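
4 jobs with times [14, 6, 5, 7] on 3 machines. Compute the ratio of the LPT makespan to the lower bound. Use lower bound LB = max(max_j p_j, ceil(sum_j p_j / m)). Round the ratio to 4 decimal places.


LPT order: [14, 7, 6, 5]
Machine loads after assignment: [14, 7, 11]
LPT makespan = 14
Lower bound = max(max_job, ceil(total/3)) = max(14, 11) = 14
Ratio = 14 / 14 = 1.0

1.0


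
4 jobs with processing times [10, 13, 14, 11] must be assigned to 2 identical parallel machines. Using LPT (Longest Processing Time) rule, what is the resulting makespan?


Sort jobs in decreasing order (LPT): [14, 13, 11, 10]
Assign each job to the least loaded machine:
  Machine 1: jobs [14, 10], load = 24
  Machine 2: jobs [13, 11], load = 24
Makespan = max load = 24

24


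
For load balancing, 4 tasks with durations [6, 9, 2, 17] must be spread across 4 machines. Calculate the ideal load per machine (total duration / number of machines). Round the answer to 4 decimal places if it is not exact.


Total processing time = 6 + 9 + 2 + 17 = 34
Number of machines = 4
Ideal balanced load = 34 / 4 = 8.5

8.5


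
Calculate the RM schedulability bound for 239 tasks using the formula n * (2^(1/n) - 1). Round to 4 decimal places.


Compute 2^(1/239) = 1.0029044070
Subtract 1: 1.0029044070 - 1 = 0.0029044070
Multiply by n: 239 * 0.0029044070 = 0.6941532730
Round to 4 dp: 0.6942

0.6942


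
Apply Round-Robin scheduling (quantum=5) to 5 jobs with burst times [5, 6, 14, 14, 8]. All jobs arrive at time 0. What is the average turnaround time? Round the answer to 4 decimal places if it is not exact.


Time quantum = 5
Execution trace:
  J1 runs 5 units, time = 5
  J2 runs 5 units, time = 10
  J3 runs 5 units, time = 15
  J4 runs 5 units, time = 20
  J5 runs 5 units, time = 25
  J2 runs 1 units, time = 26
  J3 runs 5 units, time = 31
  J4 runs 5 units, time = 36
  J5 runs 3 units, time = 39
  J3 runs 4 units, time = 43
  J4 runs 4 units, time = 47
Finish times: [5, 26, 43, 47, 39]
Average turnaround = 160/5 = 32.0

32.0


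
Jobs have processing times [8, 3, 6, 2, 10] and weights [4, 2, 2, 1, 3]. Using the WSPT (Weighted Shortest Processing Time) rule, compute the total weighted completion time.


Compute p/w ratios and sort ascending (WSPT): [(3, 2), (8, 4), (2, 1), (6, 2), (10, 3)]
Compute weighted completion times:
  Job (p=3,w=2): C=3, w*C=2*3=6
  Job (p=8,w=4): C=11, w*C=4*11=44
  Job (p=2,w=1): C=13, w*C=1*13=13
  Job (p=6,w=2): C=19, w*C=2*19=38
  Job (p=10,w=3): C=29, w*C=3*29=87
Total weighted completion time = 188

188


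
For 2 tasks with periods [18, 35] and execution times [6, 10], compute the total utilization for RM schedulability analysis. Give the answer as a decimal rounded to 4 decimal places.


Compute individual utilizations (exact fractions):
  Task 1: C/T = 6/18 = 1/3 (approx. 0.3333)
  Task 2: C/T = 10/35 = 2/7 (approx. 0.2857)
Total utilization U = 1/3 + 2/7 = 13/21
Rounded to 4 decimal places: U = 0.6190
RM (Liu & Layland) bound for 2 tasks = 0.828427; compare with U = 13/21 (approx. 0.619048)
U <= bound, so schedulable by RM sufficient condition.

0.6190


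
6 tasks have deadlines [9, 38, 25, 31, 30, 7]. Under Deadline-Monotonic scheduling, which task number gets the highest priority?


Sort tasks by relative deadline (ascending):
  Task 6: deadline = 7
  Task 1: deadline = 9
  Task 3: deadline = 25
  Task 5: deadline = 30
  Task 4: deadline = 31
  Task 2: deadline = 38
Priority order (highest first): [6, 1, 3, 5, 4, 2]
Highest priority task = 6

6


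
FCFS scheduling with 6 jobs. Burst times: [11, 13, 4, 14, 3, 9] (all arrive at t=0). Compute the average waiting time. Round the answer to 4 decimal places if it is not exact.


FCFS order (as given): [11, 13, 4, 14, 3, 9]
Waiting times:
  Job 1: wait = 0
  Job 2: wait = 11
  Job 3: wait = 24
  Job 4: wait = 28
  Job 5: wait = 42
  Job 6: wait = 45
Sum of waiting times = 150
Average waiting time = 150/6 = 25.0

25.0


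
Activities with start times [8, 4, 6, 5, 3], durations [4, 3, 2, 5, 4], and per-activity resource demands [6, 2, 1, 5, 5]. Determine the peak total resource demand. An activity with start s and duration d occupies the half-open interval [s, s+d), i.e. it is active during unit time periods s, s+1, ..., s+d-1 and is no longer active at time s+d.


Each activity i is active on [start_i, start_i + duration_i).
Compute total resource usage per time slot:
  t=0: active resources = [], total = 0
  t=1: active resources = [], total = 0
  t=2: active resources = [], total = 0
  t=3: active resources = [5], total = 5
  t=4: active resources = [2, 5], total = 7
  t=5: active resources = [2, 5, 5], total = 12
  t=6: active resources = [2, 1, 5, 5], total = 13
  t=7: active resources = [1, 5], total = 6
  t=8: active resources = [6, 5], total = 11
  t=9: active resources = [6, 5], total = 11
  t=10: active resources = [6], total = 6
  t=11: active resources = [6], total = 6
Peak resource demand = 13

13


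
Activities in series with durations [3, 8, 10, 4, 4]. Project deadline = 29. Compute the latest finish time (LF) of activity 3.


LF(activity 3) = deadline - sum of successor durations
Successors: activities 4 through 5 with durations [4, 4]
Sum of successor durations = 8
LF = 29 - 8 = 21

21


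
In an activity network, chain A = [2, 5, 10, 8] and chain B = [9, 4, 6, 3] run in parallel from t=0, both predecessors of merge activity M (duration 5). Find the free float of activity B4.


ES(B4) = sum of predecessors on chain B = 19
EF(B4) = ES + duration = 19 + 3 = 22
Successor of B4 is M. ES(M) = max(sum(A), sum(B)) = max(25, 22) = 25
Free float = ES(successor) - EF(current) = 25 - 22 = 3

3


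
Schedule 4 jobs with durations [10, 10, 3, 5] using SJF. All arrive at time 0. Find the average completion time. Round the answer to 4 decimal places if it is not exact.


SJF order (ascending): [3, 5, 10, 10]
Completion times:
  Job 1: burst=3, C=3
  Job 2: burst=5, C=8
  Job 3: burst=10, C=18
  Job 4: burst=10, C=28
Average completion = 57/4 = 14.25

14.25


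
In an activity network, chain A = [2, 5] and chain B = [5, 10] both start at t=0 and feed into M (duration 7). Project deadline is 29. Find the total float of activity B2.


Forward pass: ES(B2) = sum of predecessors on chain B = 5
EF = ES + duration = 5 + 10 = 15
Backward pass: LF(M) = deadline = 29; LS(M) = 29 - 7 = 22
LF(B2) = LS(M) - sum(successors on chain B) = 22 - 0 = 22
LS = LF - duration = 22 - 10 = 12
Total float = LS - ES = 12 - 5 = 7

7


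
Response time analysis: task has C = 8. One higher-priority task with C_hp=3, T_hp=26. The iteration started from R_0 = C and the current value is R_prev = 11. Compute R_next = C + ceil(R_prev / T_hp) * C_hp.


R_next = C + ceil(R_prev / T_hp) * C_hp
ceil(11 / 26) = ceil(0.4231) = 1
Interference = 1 * 3 = 3
R_next = 8 + 3 = 11
R_next = R_prev, so the iteration has converged (response time = 11).

11


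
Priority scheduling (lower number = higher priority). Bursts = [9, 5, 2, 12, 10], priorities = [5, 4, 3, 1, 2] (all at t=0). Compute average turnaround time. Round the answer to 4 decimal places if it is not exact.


Sort by priority (ascending = highest first):
Order: [(1, 12), (2, 10), (3, 2), (4, 5), (5, 9)]
Completion times:
  Priority 1, burst=12, C=12
  Priority 2, burst=10, C=22
  Priority 3, burst=2, C=24
  Priority 4, burst=5, C=29
  Priority 5, burst=9, C=38
Average turnaround = 125/5 = 25.0

25.0


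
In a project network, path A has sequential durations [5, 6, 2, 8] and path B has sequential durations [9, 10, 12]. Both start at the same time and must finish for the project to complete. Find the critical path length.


Path A total = 5 + 6 + 2 + 8 = 21
Path B total = 9 + 10 + 12 = 31
Critical path = longest path = max(21, 31) = 31

31


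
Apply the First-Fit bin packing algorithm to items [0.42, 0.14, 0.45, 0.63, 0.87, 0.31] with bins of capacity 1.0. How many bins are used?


Place items sequentially using First-Fit:
  Item 0.42 -> new Bin 1
  Item 0.14 -> Bin 1 (now 0.56)
  Item 0.45 -> new Bin 2
  Item 0.63 -> new Bin 3
  Item 0.87 -> new Bin 4
  Item 0.31 -> Bin 1 (now 0.87)
Total bins used = 4

4


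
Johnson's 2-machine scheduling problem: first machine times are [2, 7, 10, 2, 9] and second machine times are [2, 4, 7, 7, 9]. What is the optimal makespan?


Apply Johnson's rule:
  Group 1 (a <= b): [(1, 2, 2), (4, 2, 7), (5, 9, 9)]
  Group 2 (a > b): [(3, 10, 7), (2, 7, 4)]
Optimal job order: [1, 4, 5, 3, 2]
Schedule:
  Job 1: M1 done at 2, M2 done at 4
  Job 4: M1 done at 4, M2 done at 11
  Job 5: M1 done at 13, M2 done at 22
  Job 3: M1 done at 23, M2 done at 30
  Job 2: M1 done at 30, M2 done at 34
Makespan = 34

34


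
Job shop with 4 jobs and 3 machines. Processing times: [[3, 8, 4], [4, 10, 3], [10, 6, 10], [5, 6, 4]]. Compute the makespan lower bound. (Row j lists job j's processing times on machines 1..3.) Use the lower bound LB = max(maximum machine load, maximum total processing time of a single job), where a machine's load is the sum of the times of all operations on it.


Machine loads:
  Machine 1: 3 + 4 + 10 + 5 = 22
  Machine 2: 8 + 10 + 6 + 6 = 30
  Machine 3: 4 + 3 + 10 + 4 = 21
Max machine load = 30
Job totals:
  Job 1: 15
  Job 2: 17
  Job 3: 26
  Job 4: 15
Max job total = 26
Lower bound = max(30, 26) = 30

30


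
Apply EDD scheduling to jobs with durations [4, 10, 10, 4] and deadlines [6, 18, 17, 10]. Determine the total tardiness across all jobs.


Sort by due date (EDD order): [(4, 6), (4, 10), (10, 17), (10, 18)]
Compute completion times and tardiness:
  Job 1: p=4, d=6, C=4, tardiness=max(0,4-6)=0
  Job 2: p=4, d=10, C=8, tardiness=max(0,8-10)=0
  Job 3: p=10, d=17, C=18, tardiness=max(0,18-17)=1
  Job 4: p=10, d=18, C=28, tardiness=max(0,28-18)=10
Total tardiness = 11

11


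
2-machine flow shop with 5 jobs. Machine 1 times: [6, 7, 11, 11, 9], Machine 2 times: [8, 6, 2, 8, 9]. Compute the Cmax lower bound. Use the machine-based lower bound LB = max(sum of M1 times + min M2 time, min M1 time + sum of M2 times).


LB1 = sum(M1 times) + min(M2 times) = 44 + 2 = 46
LB2 = min(M1 times) + sum(M2 times) = 6 + 33 = 39
Lower bound = max(LB1, LB2) = max(46, 39) = 46

46


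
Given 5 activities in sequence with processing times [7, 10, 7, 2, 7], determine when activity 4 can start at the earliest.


Activity 4 starts after activities 1 through 3 complete.
Predecessor durations: [7, 10, 7]
ES = 7 + 10 + 7 = 24

24


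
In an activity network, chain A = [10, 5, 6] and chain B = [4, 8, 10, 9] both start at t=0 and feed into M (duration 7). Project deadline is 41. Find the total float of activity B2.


Forward pass: ES(B2) = sum of predecessors on chain B = 4
EF = ES + duration = 4 + 8 = 12
Backward pass: LF(M) = deadline = 41; LS(M) = 41 - 7 = 34
LF(B2) = LS(M) - sum(successors on chain B) = 34 - 19 = 15
LS = LF - duration = 15 - 8 = 7
Total float = LS - ES = 7 - 4 = 3

3


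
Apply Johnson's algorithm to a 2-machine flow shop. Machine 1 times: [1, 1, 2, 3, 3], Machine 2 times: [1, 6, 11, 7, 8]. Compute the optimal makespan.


Apply Johnson's rule:
  Group 1 (a <= b): [(1, 1, 1), (2, 1, 6), (3, 2, 11), (4, 3, 7), (5, 3, 8)]
  Group 2 (a > b): []
Optimal job order: [1, 2, 3, 4, 5]
Schedule:
  Job 1: M1 done at 1, M2 done at 2
  Job 2: M1 done at 2, M2 done at 8
  Job 3: M1 done at 4, M2 done at 19
  Job 4: M1 done at 7, M2 done at 26
  Job 5: M1 done at 10, M2 done at 34
Makespan = 34

34


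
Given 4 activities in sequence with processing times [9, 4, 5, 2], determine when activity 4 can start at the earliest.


Activity 4 starts after activities 1 through 3 complete.
Predecessor durations: [9, 4, 5]
ES = 9 + 4 + 5 = 18

18


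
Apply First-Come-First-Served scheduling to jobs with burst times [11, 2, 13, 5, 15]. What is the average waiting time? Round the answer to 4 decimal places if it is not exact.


FCFS order (as given): [11, 2, 13, 5, 15]
Waiting times:
  Job 1: wait = 0
  Job 2: wait = 11
  Job 3: wait = 13
  Job 4: wait = 26
  Job 5: wait = 31
Sum of waiting times = 81
Average waiting time = 81/5 = 16.2

16.2


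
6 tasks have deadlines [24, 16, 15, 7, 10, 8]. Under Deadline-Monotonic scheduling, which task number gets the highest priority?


Sort tasks by relative deadline (ascending):
  Task 4: deadline = 7
  Task 6: deadline = 8
  Task 5: deadline = 10
  Task 3: deadline = 15
  Task 2: deadline = 16
  Task 1: deadline = 24
Priority order (highest first): [4, 6, 5, 3, 2, 1]
Highest priority task = 4

4


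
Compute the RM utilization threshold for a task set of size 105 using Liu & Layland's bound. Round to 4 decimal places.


Compute 2^(1/105) = 1.0066232390
Subtract 1: 1.0066232390 - 1 = 0.0066232390
Multiply by n: 105 * 0.0066232390 = 0.6954400950
Round to 4 dp: 0.6954

0.6954


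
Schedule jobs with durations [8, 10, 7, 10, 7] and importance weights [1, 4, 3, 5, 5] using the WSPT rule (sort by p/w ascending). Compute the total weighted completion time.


Compute p/w ratios and sort ascending (WSPT): [(7, 5), (10, 5), (7, 3), (10, 4), (8, 1)]
Compute weighted completion times:
  Job (p=7,w=5): C=7, w*C=5*7=35
  Job (p=10,w=5): C=17, w*C=5*17=85
  Job (p=7,w=3): C=24, w*C=3*24=72
  Job (p=10,w=4): C=34, w*C=4*34=136
  Job (p=8,w=1): C=42, w*C=1*42=42
Total weighted completion time = 370

370


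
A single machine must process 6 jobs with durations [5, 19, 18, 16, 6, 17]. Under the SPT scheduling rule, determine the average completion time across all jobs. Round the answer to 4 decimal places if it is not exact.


Sort jobs by processing time (SPT order): [5, 6, 16, 17, 18, 19]
Compute completion times sequentially:
  Job 1: processing = 5, completes at 5
  Job 2: processing = 6, completes at 11
  Job 3: processing = 16, completes at 27
  Job 4: processing = 17, completes at 44
  Job 5: processing = 18, completes at 62
  Job 6: processing = 19, completes at 81
Sum of completion times = 230
Average completion time = 230/6 = 38.3333

38.3333


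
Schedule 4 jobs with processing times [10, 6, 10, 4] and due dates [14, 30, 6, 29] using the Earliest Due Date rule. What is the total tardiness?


Sort by due date (EDD order): [(10, 6), (10, 14), (4, 29), (6, 30)]
Compute completion times and tardiness:
  Job 1: p=10, d=6, C=10, tardiness=max(0,10-6)=4
  Job 2: p=10, d=14, C=20, tardiness=max(0,20-14)=6
  Job 3: p=4, d=29, C=24, tardiness=max(0,24-29)=0
  Job 4: p=6, d=30, C=30, tardiness=max(0,30-30)=0
Total tardiness = 10

10


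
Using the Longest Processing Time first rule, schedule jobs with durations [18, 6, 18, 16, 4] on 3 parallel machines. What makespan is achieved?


Sort jobs in decreasing order (LPT): [18, 18, 16, 6, 4]
Assign each job to the least loaded machine:
  Machine 1: jobs [18, 4], load = 22
  Machine 2: jobs [18], load = 18
  Machine 3: jobs [16, 6], load = 22
Makespan = max load = 22

22


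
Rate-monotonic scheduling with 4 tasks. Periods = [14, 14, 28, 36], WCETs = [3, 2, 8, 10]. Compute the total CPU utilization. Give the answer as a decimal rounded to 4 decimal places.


Compute individual utilizations (exact fractions):
  Task 1: C/T = 3/14 (approx. 0.2143)
  Task 2: C/T = 2/14 = 1/7 (approx. 0.1429)
  Task 3: C/T = 8/28 = 2/7 (approx. 0.2857)
  Task 4: C/T = 10/36 = 5/18 (approx. 0.2778)
Total utilization U = 3/14 + 1/7 + 2/7 + 5/18 = 58/63
Rounded to 4 decimal places: U = 0.9206
RM (Liu & Layland) bound for 4 tasks = 0.756828; compare with U = 58/63 (approx. 0.920635)
bound < U <= 1, so the RM sufficient condition is not met (inconclusive; an exact test such as response-time analysis is needed).

0.9206


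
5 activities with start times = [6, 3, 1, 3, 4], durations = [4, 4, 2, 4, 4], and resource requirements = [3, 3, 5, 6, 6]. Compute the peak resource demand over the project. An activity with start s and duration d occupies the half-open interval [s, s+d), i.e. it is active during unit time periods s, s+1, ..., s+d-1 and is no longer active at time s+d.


Each activity i is active on [start_i, start_i + duration_i).
Compute total resource usage per time slot:
  t=0: active resources = [], total = 0
  t=1: active resources = [5], total = 5
  t=2: active resources = [5], total = 5
  t=3: active resources = [3, 6], total = 9
  t=4: active resources = [3, 6, 6], total = 15
  t=5: active resources = [3, 6, 6], total = 15
  t=6: active resources = [3, 3, 6, 6], total = 18
  t=7: active resources = [3, 6], total = 9
  t=8: active resources = [3], total = 3
  t=9: active resources = [3], total = 3
Peak resource demand = 18

18


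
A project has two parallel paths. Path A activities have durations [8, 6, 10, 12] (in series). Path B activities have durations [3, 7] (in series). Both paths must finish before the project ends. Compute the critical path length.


Path A total = 8 + 6 + 10 + 12 = 36
Path B total = 3 + 7 = 10
Critical path = longest path = max(36, 10) = 36

36


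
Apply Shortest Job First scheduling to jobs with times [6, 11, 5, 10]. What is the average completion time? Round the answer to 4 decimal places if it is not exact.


SJF order (ascending): [5, 6, 10, 11]
Completion times:
  Job 1: burst=5, C=5
  Job 2: burst=6, C=11
  Job 3: burst=10, C=21
  Job 4: burst=11, C=32
Average completion = 69/4 = 17.25

17.25


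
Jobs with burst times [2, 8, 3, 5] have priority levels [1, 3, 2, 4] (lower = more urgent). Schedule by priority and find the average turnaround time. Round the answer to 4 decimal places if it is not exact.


Sort by priority (ascending = highest first):
Order: [(1, 2), (2, 3), (3, 8), (4, 5)]
Completion times:
  Priority 1, burst=2, C=2
  Priority 2, burst=3, C=5
  Priority 3, burst=8, C=13
  Priority 4, burst=5, C=18
Average turnaround = 38/4 = 9.5

9.5


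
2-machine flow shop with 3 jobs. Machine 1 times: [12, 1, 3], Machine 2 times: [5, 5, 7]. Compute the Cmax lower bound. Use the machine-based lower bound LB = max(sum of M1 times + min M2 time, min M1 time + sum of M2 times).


LB1 = sum(M1 times) + min(M2 times) = 16 + 5 = 21
LB2 = min(M1 times) + sum(M2 times) = 1 + 17 = 18
Lower bound = max(LB1, LB2) = max(21, 18) = 21

21


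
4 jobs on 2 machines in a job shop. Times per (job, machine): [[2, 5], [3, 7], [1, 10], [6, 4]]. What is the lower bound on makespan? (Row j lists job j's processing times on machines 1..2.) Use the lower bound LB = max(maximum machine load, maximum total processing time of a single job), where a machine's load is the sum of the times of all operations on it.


Machine loads:
  Machine 1: 2 + 3 + 1 + 6 = 12
  Machine 2: 5 + 7 + 10 + 4 = 26
Max machine load = 26
Job totals:
  Job 1: 7
  Job 2: 10
  Job 3: 11
  Job 4: 10
Max job total = 11
Lower bound = max(26, 11) = 26

26


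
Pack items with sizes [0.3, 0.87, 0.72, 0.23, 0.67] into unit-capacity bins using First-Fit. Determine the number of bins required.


Place items sequentially using First-Fit:
  Item 0.3 -> new Bin 1
  Item 0.87 -> new Bin 2
  Item 0.72 -> new Bin 3
  Item 0.23 -> Bin 1 (now 0.53)
  Item 0.67 -> new Bin 4
Total bins used = 4

4


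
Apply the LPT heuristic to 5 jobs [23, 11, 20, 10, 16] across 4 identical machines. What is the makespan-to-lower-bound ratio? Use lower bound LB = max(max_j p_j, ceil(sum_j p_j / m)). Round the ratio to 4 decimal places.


LPT order: [23, 20, 16, 11, 10]
Machine loads after assignment: [23, 20, 16, 21]
LPT makespan = 23
Lower bound = max(max_job, ceil(total/4)) = max(23, 20) = 23
Ratio = 23 / 23 = 1.0

1.0


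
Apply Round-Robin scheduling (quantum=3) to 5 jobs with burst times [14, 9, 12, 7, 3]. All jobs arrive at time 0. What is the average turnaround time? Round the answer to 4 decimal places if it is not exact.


Time quantum = 3
Execution trace:
  J1 runs 3 units, time = 3
  J2 runs 3 units, time = 6
  J3 runs 3 units, time = 9
  J4 runs 3 units, time = 12
  J5 runs 3 units, time = 15
  J1 runs 3 units, time = 18
  J2 runs 3 units, time = 21
  J3 runs 3 units, time = 24
  J4 runs 3 units, time = 27
  J1 runs 3 units, time = 30
  J2 runs 3 units, time = 33
  J3 runs 3 units, time = 36
  J4 runs 1 units, time = 37
  J1 runs 3 units, time = 40
  J3 runs 3 units, time = 43
  J1 runs 2 units, time = 45
Finish times: [45, 33, 43, 37, 15]
Average turnaround = 173/5 = 34.6

34.6


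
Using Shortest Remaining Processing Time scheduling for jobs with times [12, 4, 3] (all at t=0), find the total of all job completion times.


Since all jobs arrive at t=0, SRPT equals SPT ordering.
SPT order: [3, 4, 12]
Completion times:
  Job 1: p=3, C=3
  Job 2: p=4, C=7
  Job 3: p=12, C=19
Total completion time = 3 + 7 + 19 = 29

29


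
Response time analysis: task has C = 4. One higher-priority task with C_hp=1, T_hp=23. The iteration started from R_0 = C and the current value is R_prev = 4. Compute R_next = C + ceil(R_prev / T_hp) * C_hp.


R_next = C + ceil(R_prev / T_hp) * C_hp
ceil(4 / 23) = ceil(0.1739) = 1
Interference = 1 * 1 = 1
R_next = 4 + 1 = 5

5


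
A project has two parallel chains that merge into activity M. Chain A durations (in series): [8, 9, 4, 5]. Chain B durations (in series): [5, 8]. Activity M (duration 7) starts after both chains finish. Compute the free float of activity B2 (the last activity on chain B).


ES(B2) = sum of predecessors on chain B = 5
EF(B2) = ES + duration = 5 + 8 = 13
Successor of B2 is M. ES(M) = max(sum(A), sum(B)) = max(26, 13) = 26
Free float = ES(successor) - EF(current) = 26 - 13 = 13

13


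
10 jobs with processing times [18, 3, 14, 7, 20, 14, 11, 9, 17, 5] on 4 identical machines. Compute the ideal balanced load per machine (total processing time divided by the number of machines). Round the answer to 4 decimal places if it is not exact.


Total processing time = 18 + 3 + 14 + 7 + 20 + 14 + 11 + 9 + 17 + 5 = 118
Number of machines = 4
Ideal balanced load = 118 / 4 = 29.5

29.5


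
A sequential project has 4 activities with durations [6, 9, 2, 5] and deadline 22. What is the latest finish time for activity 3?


LF(activity 3) = deadline - sum of successor durations
Successors: activities 4 through 4 with durations [5]
Sum of successor durations = 5
LF = 22 - 5 = 17

17


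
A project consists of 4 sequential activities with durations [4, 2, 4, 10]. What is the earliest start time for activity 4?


Activity 4 starts after activities 1 through 3 complete.
Predecessor durations: [4, 2, 4]
ES = 4 + 2 + 4 = 10

10


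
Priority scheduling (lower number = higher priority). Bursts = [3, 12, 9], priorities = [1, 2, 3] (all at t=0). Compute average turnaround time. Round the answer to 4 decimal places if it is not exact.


Sort by priority (ascending = highest first):
Order: [(1, 3), (2, 12), (3, 9)]
Completion times:
  Priority 1, burst=3, C=3
  Priority 2, burst=12, C=15
  Priority 3, burst=9, C=24
Average turnaround = 42/3 = 14.0

14.0


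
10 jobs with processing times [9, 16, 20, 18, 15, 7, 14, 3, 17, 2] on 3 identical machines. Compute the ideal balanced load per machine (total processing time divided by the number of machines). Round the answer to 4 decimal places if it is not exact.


Total processing time = 9 + 16 + 20 + 18 + 15 + 7 + 14 + 3 + 17 + 2 = 121
Number of machines = 3
Ideal balanced load = 121 / 3 = 40.3333

40.3333


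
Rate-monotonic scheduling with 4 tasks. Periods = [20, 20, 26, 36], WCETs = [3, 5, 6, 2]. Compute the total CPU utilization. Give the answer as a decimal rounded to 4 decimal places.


Compute individual utilizations (exact fractions):
  Task 1: C/T = 3/20 (approx. 0.15)
  Task 2: C/T = 5/20 = 1/4 (approx. 0.25)
  Task 3: C/T = 6/26 = 3/13 (approx. 0.2308)
  Task 4: C/T = 2/36 = 1/18 (approx. 0.0556)
Total utilization U = 3/20 + 1/4 + 3/13 + 1/18 = 803/1170
Rounded to 4 decimal places: U = 0.6863
RM (Liu & Layland) bound for 4 tasks = 0.756828; compare with U = 803/1170 (approx. 0.686325)
U <= bound, so schedulable by RM sufficient condition.

0.6863


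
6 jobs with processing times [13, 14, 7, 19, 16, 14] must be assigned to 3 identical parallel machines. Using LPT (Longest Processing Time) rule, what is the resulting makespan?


Sort jobs in decreasing order (LPT): [19, 16, 14, 14, 13, 7]
Assign each job to the least loaded machine:
  Machine 1: jobs [19, 7], load = 26
  Machine 2: jobs [16, 13], load = 29
  Machine 3: jobs [14, 14], load = 28
Makespan = max load = 29

29


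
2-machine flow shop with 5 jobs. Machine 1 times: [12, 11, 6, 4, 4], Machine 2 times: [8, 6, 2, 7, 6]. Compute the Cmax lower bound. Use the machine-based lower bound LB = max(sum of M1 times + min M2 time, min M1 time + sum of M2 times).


LB1 = sum(M1 times) + min(M2 times) = 37 + 2 = 39
LB2 = min(M1 times) + sum(M2 times) = 4 + 29 = 33
Lower bound = max(LB1, LB2) = max(39, 33) = 39

39


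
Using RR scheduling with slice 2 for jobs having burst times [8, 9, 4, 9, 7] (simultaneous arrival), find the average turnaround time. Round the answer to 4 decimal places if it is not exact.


Time quantum = 2
Execution trace:
  J1 runs 2 units, time = 2
  J2 runs 2 units, time = 4
  J3 runs 2 units, time = 6
  J4 runs 2 units, time = 8
  J5 runs 2 units, time = 10
  J1 runs 2 units, time = 12
  J2 runs 2 units, time = 14
  J3 runs 2 units, time = 16
  J4 runs 2 units, time = 18
  J5 runs 2 units, time = 20
  J1 runs 2 units, time = 22
  J2 runs 2 units, time = 24
  J4 runs 2 units, time = 26
  J5 runs 2 units, time = 28
  J1 runs 2 units, time = 30
  J2 runs 2 units, time = 32
  J4 runs 2 units, time = 34
  J5 runs 1 units, time = 35
  J2 runs 1 units, time = 36
  J4 runs 1 units, time = 37
Finish times: [30, 36, 16, 37, 35]
Average turnaround = 154/5 = 30.8

30.8


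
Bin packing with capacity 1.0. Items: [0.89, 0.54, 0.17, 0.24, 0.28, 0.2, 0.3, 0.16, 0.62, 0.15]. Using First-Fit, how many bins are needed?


Place items sequentially using First-Fit:
  Item 0.89 -> new Bin 1
  Item 0.54 -> new Bin 2
  Item 0.17 -> Bin 2 (now 0.71)
  Item 0.24 -> Bin 2 (now 0.95)
  Item 0.28 -> new Bin 3
  Item 0.2 -> Bin 3 (now 0.48)
  Item 0.3 -> Bin 3 (now 0.78)
  Item 0.16 -> Bin 3 (now 0.94)
  Item 0.62 -> new Bin 4
  Item 0.15 -> Bin 4 (now 0.77)
Total bins used = 4

4


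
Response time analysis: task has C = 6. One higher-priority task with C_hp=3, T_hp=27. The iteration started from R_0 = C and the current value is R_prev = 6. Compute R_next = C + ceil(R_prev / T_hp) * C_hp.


R_next = C + ceil(R_prev / T_hp) * C_hp
ceil(6 / 27) = ceil(0.2222) = 1
Interference = 1 * 3 = 3
R_next = 6 + 3 = 9

9


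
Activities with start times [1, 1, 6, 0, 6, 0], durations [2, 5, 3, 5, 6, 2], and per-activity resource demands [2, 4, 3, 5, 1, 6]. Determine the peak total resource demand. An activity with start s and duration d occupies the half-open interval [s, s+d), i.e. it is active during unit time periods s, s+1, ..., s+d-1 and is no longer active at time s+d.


Each activity i is active on [start_i, start_i + duration_i).
Compute total resource usage per time slot:
  t=0: active resources = [5, 6], total = 11
  t=1: active resources = [2, 4, 5, 6], total = 17
  t=2: active resources = [2, 4, 5], total = 11
  t=3: active resources = [4, 5], total = 9
  t=4: active resources = [4, 5], total = 9
  t=5: active resources = [4], total = 4
  t=6: active resources = [3, 1], total = 4
  t=7: active resources = [3, 1], total = 4
  t=8: active resources = [3, 1], total = 4
  t=9: active resources = [1], total = 1
  t=10: active resources = [1], total = 1
  t=11: active resources = [1], total = 1
Peak resource demand = 17

17


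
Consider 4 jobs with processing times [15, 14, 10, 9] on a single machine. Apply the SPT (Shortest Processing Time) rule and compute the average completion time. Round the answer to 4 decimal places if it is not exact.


Sort jobs by processing time (SPT order): [9, 10, 14, 15]
Compute completion times sequentially:
  Job 1: processing = 9, completes at 9
  Job 2: processing = 10, completes at 19
  Job 3: processing = 14, completes at 33
  Job 4: processing = 15, completes at 48
Sum of completion times = 109
Average completion time = 109/4 = 27.25

27.25


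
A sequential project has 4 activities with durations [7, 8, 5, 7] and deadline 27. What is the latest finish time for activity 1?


LF(activity 1) = deadline - sum of successor durations
Successors: activities 2 through 4 with durations [8, 5, 7]
Sum of successor durations = 20
LF = 27 - 20 = 7

7


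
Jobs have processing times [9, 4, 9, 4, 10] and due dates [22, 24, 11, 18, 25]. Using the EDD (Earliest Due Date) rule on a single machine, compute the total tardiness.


Sort by due date (EDD order): [(9, 11), (4, 18), (9, 22), (4, 24), (10, 25)]
Compute completion times and tardiness:
  Job 1: p=9, d=11, C=9, tardiness=max(0,9-11)=0
  Job 2: p=4, d=18, C=13, tardiness=max(0,13-18)=0
  Job 3: p=9, d=22, C=22, tardiness=max(0,22-22)=0
  Job 4: p=4, d=24, C=26, tardiness=max(0,26-24)=2
  Job 5: p=10, d=25, C=36, tardiness=max(0,36-25)=11
Total tardiness = 13

13


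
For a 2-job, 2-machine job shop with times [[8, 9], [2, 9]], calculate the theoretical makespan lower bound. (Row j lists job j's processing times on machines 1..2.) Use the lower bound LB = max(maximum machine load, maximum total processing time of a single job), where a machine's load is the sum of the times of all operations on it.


Machine loads:
  Machine 1: 8 + 2 = 10
  Machine 2: 9 + 9 = 18
Max machine load = 18
Job totals:
  Job 1: 17
  Job 2: 11
Max job total = 17
Lower bound = max(18, 17) = 18

18


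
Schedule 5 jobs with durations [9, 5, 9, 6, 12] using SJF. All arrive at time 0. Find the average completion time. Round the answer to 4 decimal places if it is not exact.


SJF order (ascending): [5, 6, 9, 9, 12]
Completion times:
  Job 1: burst=5, C=5
  Job 2: burst=6, C=11
  Job 3: burst=9, C=20
  Job 4: burst=9, C=29
  Job 5: burst=12, C=41
Average completion = 106/5 = 21.2

21.2


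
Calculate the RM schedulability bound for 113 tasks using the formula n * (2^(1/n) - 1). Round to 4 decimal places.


Compute 2^(1/113) = 1.0061528976
Subtract 1: 1.0061528976 - 1 = 0.0061528976
Multiply by n: 113 * 0.0061528976 = 0.6952774288
Round to 4 dp: 0.6953

0.6953


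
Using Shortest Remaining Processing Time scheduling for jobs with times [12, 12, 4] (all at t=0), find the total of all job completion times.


Since all jobs arrive at t=0, SRPT equals SPT ordering.
SPT order: [4, 12, 12]
Completion times:
  Job 1: p=4, C=4
  Job 2: p=12, C=16
  Job 3: p=12, C=28
Total completion time = 4 + 16 + 28 = 48

48


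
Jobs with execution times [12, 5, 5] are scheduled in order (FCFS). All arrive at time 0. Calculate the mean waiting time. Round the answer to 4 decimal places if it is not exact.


FCFS order (as given): [12, 5, 5]
Waiting times:
  Job 1: wait = 0
  Job 2: wait = 12
  Job 3: wait = 17
Sum of waiting times = 29
Average waiting time = 29/3 = 9.6667

9.6667


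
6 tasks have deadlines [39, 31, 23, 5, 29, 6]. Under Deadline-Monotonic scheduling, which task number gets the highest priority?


Sort tasks by relative deadline (ascending):
  Task 4: deadline = 5
  Task 6: deadline = 6
  Task 3: deadline = 23
  Task 5: deadline = 29
  Task 2: deadline = 31
  Task 1: deadline = 39
Priority order (highest first): [4, 6, 3, 5, 2, 1]
Highest priority task = 4

4


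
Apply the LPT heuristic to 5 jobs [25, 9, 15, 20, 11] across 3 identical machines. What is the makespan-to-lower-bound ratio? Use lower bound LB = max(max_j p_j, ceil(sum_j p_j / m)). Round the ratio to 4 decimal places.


LPT order: [25, 20, 15, 11, 9]
Machine loads after assignment: [25, 29, 26]
LPT makespan = 29
Lower bound = max(max_job, ceil(total/3)) = max(25, 27) = 27
Ratio = 29 / 27 = 1.0741

1.0741


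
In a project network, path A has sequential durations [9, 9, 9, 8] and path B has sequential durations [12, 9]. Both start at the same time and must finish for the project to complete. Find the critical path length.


Path A total = 9 + 9 + 9 + 8 = 35
Path B total = 12 + 9 = 21
Critical path = longest path = max(35, 21) = 35

35


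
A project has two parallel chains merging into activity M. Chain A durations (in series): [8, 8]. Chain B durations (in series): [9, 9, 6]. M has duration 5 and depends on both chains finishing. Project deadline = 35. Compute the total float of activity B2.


Forward pass: ES(B2) = sum of predecessors on chain B = 9
EF = ES + duration = 9 + 9 = 18
Backward pass: LF(M) = deadline = 35; LS(M) = 35 - 5 = 30
LF(B2) = LS(M) - sum(successors on chain B) = 30 - 6 = 24
LS = LF - duration = 24 - 9 = 15
Total float = LS - ES = 15 - 9 = 6

6


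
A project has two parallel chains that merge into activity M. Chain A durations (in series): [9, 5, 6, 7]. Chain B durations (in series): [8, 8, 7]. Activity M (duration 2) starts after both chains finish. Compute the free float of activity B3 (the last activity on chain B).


ES(B3) = sum of predecessors on chain B = 16
EF(B3) = ES + duration = 16 + 7 = 23
Successor of B3 is M. ES(M) = max(sum(A), sum(B)) = max(27, 23) = 27
Free float = ES(successor) - EF(current) = 27 - 23 = 4

4


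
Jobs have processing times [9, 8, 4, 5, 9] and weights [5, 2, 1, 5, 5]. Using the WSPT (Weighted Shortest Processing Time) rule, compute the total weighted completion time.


Compute p/w ratios and sort ascending (WSPT): [(5, 5), (9, 5), (9, 5), (8, 2), (4, 1)]
Compute weighted completion times:
  Job (p=5,w=5): C=5, w*C=5*5=25
  Job (p=9,w=5): C=14, w*C=5*14=70
  Job (p=9,w=5): C=23, w*C=5*23=115
  Job (p=8,w=2): C=31, w*C=2*31=62
  Job (p=4,w=1): C=35, w*C=1*35=35
Total weighted completion time = 307

307


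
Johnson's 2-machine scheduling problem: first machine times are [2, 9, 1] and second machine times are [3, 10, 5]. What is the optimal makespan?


Apply Johnson's rule:
  Group 1 (a <= b): [(3, 1, 5), (1, 2, 3), (2, 9, 10)]
  Group 2 (a > b): []
Optimal job order: [3, 1, 2]
Schedule:
  Job 3: M1 done at 1, M2 done at 6
  Job 1: M1 done at 3, M2 done at 9
  Job 2: M1 done at 12, M2 done at 22
Makespan = 22

22


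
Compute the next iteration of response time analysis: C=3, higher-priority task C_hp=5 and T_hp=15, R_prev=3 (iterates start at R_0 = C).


R_next = C + ceil(R_prev / T_hp) * C_hp
ceil(3 / 15) = ceil(0.2) = 1
Interference = 1 * 5 = 5
R_next = 3 + 5 = 8

8


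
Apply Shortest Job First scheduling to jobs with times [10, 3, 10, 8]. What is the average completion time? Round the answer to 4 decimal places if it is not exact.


SJF order (ascending): [3, 8, 10, 10]
Completion times:
  Job 1: burst=3, C=3
  Job 2: burst=8, C=11
  Job 3: burst=10, C=21
  Job 4: burst=10, C=31
Average completion = 66/4 = 16.5

16.5


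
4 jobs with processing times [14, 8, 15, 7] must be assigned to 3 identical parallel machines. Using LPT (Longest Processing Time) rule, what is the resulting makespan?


Sort jobs in decreasing order (LPT): [15, 14, 8, 7]
Assign each job to the least loaded machine:
  Machine 1: jobs [15], load = 15
  Machine 2: jobs [14], load = 14
  Machine 3: jobs [8, 7], load = 15
Makespan = max load = 15

15


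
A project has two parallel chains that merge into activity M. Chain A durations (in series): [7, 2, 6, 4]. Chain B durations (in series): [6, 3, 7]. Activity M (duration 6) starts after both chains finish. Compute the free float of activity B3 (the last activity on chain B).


ES(B3) = sum of predecessors on chain B = 9
EF(B3) = ES + duration = 9 + 7 = 16
Successor of B3 is M. ES(M) = max(sum(A), sum(B)) = max(19, 16) = 19
Free float = ES(successor) - EF(current) = 19 - 16 = 3

3


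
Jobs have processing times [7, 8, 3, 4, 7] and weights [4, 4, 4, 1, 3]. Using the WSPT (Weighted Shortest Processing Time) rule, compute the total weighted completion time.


Compute p/w ratios and sort ascending (WSPT): [(3, 4), (7, 4), (8, 4), (7, 3), (4, 1)]
Compute weighted completion times:
  Job (p=3,w=4): C=3, w*C=4*3=12
  Job (p=7,w=4): C=10, w*C=4*10=40
  Job (p=8,w=4): C=18, w*C=4*18=72
  Job (p=7,w=3): C=25, w*C=3*25=75
  Job (p=4,w=1): C=29, w*C=1*29=29
Total weighted completion time = 228

228


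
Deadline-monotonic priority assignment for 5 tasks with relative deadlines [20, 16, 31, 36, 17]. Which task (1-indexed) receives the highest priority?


Sort tasks by relative deadline (ascending):
  Task 2: deadline = 16
  Task 5: deadline = 17
  Task 1: deadline = 20
  Task 3: deadline = 31
  Task 4: deadline = 36
Priority order (highest first): [2, 5, 1, 3, 4]
Highest priority task = 2

2


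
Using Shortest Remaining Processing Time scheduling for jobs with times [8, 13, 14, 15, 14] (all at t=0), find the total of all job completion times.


Since all jobs arrive at t=0, SRPT equals SPT ordering.
SPT order: [8, 13, 14, 14, 15]
Completion times:
  Job 1: p=8, C=8
  Job 2: p=13, C=21
  Job 3: p=14, C=35
  Job 4: p=14, C=49
  Job 5: p=15, C=64
Total completion time = 8 + 21 + 35 + 49 + 64 = 177

177


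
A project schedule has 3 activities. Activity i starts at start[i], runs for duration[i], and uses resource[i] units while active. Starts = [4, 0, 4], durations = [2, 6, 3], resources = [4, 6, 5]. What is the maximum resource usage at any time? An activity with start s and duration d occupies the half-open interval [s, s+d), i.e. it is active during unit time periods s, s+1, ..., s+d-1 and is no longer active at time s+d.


Each activity i is active on [start_i, start_i + duration_i).
Compute total resource usage per time slot:
  t=0: active resources = [6], total = 6
  t=1: active resources = [6], total = 6
  t=2: active resources = [6], total = 6
  t=3: active resources = [6], total = 6
  t=4: active resources = [4, 6, 5], total = 15
  t=5: active resources = [4, 6, 5], total = 15
  t=6: active resources = [5], total = 5
Peak resource demand = 15

15


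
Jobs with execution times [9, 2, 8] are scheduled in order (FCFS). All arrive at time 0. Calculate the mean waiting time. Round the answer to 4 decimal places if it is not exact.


FCFS order (as given): [9, 2, 8]
Waiting times:
  Job 1: wait = 0
  Job 2: wait = 9
  Job 3: wait = 11
Sum of waiting times = 20
Average waiting time = 20/3 = 6.6667

6.6667


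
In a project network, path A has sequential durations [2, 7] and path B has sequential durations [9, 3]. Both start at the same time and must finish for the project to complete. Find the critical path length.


Path A total = 2 + 7 = 9
Path B total = 9 + 3 = 12
Critical path = longest path = max(9, 12) = 12

12


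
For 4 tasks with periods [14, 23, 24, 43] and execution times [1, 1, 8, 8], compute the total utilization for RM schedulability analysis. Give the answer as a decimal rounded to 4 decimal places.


Compute individual utilizations (exact fractions):
  Task 1: C/T = 1/14 (approx. 0.0714)
  Task 2: C/T = 1/23 (approx. 0.0435)
  Task 3: C/T = 8/24 = 1/3 (approx. 0.3333)
  Task 4: C/T = 8/43 (approx. 0.186)
Total utilization U = 1/14 + 1/23 + 1/3 + 8/43 = 26347/41538
Rounded to 4 decimal places: U = 0.6343
RM (Liu & Layland) bound for 4 tasks = 0.756828; compare with U = 26347/41538 (approx. 0.634287)
U <= bound, so schedulable by RM sufficient condition.

0.6343


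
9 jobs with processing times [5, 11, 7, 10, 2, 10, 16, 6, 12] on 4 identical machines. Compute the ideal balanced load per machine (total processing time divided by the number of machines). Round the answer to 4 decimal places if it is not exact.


Total processing time = 5 + 11 + 7 + 10 + 2 + 10 + 16 + 6 + 12 = 79
Number of machines = 4
Ideal balanced load = 79 / 4 = 19.75

19.75


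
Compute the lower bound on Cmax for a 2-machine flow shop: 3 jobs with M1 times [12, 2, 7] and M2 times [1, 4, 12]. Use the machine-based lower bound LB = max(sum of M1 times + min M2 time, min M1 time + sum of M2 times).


LB1 = sum(M1 times) + min(M2 times) = 21 + 1 = 22
LB2 = min(M1 times) + sum(M2 times) = 2 + 17 = 19
Lower bound = max(LB1, LB2) = max(22, 19) = 22

22


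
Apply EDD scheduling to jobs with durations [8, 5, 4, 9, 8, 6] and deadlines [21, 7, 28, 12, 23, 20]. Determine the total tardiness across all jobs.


Sort by due date (EDD order): [(5, 7), (9, 12), (6, 20), (8, 21), (8, 23), (4, 28)]
Compute completion times and tardiness:
  Job 1: p=5, d=7, C=5, tardiness=max(0,5-7)=0
  Job 2: p=9, d=12, C=14, tardiness=max(0,14-12)=2
  Job 3: p=6, d=20, C=20, tardiness=max(0,20-20)=0
  Job 4: p=8, d=21, C=28, tardiness=max(0,28-21)=7
  Job 5: p=8, d=23, C=36, tardiness=max(0,36-23)=13
  Job 6: p=4, d=28, C=40, tardiness=max(0,40-28)=12
Total tardiness = 34

34
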